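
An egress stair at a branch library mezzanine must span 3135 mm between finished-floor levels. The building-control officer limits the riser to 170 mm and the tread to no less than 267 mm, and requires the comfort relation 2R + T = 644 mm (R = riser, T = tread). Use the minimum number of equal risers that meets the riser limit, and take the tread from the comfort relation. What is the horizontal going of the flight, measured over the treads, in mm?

At most 170 each: 3135/170 = 18.44, giving 19 risers.
Riser R = 3135 / 19 = 165 mm, within the 170 mm limit.
T = 644 − 2·165 = 314 mm, which satisfies the 267 mm minimum.
Going = (19 − 1) × 314 = 5652 mm.

5652 mm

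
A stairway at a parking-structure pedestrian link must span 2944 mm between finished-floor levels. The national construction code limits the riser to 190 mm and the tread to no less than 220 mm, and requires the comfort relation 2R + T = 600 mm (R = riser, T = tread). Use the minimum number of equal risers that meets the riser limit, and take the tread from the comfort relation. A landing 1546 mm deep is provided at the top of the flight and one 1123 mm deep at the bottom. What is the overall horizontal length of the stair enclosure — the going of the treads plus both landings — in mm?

2944 / 190 = 15.49, so 16 risers are needed.
R = 2944 ÷ 16 = 184 mm.
T = 600 − 2·184 = 232 mm, which satisfies the 220 mm minimum.
16 risers give 15 treads; going = 15 × 232 = 3480 mm.
Enclosure = 3480 + 1546 + 1123 = 6149 mm.

6149 mm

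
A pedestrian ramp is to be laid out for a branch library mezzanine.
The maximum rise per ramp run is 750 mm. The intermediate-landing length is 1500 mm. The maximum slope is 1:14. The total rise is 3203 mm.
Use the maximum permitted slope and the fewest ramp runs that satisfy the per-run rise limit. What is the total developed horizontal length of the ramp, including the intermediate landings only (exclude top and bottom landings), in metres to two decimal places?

50.84 m

3203 / 750 = 4.27, so 5 ramp runs are needed. That means 4 intermediate landings.
Horizontal run for 3203 mm of rise at 1:14 is 3203 × 14 = 44842 mm.
4 intermediate landings contribute 4 × 1500 = 6000 mm.
Total developed length = 44842 + 6000 = 50842 mm.
= 50.84 m.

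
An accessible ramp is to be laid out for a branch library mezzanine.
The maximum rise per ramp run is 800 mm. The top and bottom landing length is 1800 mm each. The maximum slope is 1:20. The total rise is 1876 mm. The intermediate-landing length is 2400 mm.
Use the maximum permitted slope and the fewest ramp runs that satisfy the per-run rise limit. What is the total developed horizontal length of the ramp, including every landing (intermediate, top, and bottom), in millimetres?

1876 / 800 = 2.345 → round up to 3 ramp runs. That means 2 intermediate landings.
Horizontal run for 1876 mm of rise at 1:20 is 1876 × 20 = 37520 mm.
2 intermediate landings contribute 2 × 2400 = 4800 mm.
Top and bottom landings: 2 × 1800 = 3600 mm.
Total = 37520 + 4800 + 3600 = 45920 mm.

45920 mm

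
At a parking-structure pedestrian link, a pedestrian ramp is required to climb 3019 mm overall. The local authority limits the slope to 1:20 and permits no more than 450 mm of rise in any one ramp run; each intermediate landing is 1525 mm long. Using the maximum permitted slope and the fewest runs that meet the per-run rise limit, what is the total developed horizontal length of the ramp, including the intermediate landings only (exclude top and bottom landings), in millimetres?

69530 mm

3019 / 450 = 6.709 → round up to 7 ramp runs. That means 6 intermediate landings.
Horizontal run for 3019 mm of rise at 1:20 is 3019 × 20 = 60380 mm.
Intermediate landings: 6 × 1525 = 9150 mm.
Total developed length = 60380 + 9150 = 69530 mm.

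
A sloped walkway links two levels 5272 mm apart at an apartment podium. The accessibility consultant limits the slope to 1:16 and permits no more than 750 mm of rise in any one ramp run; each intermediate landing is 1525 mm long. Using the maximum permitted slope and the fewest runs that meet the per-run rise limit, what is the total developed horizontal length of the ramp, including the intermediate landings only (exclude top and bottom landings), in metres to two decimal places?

5272 / 750 = 7.03, so 8 ramp runs are needed. That means 7 intermediate landings.
Horizontal run for 5272 mm of rise at 1:16 is 5272 × 16 = 84352 mm.
Intermediate landings: 7 × 1525 = 10675 mm.
Developed length = 84352 + 10675 = 95027 mm.
= 95.03 m.

95.03 m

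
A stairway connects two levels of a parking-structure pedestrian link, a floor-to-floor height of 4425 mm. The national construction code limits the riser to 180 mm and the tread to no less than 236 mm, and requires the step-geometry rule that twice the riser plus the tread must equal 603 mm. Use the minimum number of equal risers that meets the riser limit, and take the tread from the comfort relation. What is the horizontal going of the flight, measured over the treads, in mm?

4425 / 180 = 24.58, so 25 risers are needed.
R = 4425 ÷ 25 = 177 mm.
From 2R + T = 603: T = 603 − 354 = 249 mm.
Going = (25 − 1) × 249 = 5976 mm.

5976 mm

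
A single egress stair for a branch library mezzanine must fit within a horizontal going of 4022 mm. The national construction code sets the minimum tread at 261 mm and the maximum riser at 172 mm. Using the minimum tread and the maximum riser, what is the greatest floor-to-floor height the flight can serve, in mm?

2752 mm

Treads that fit: ⌊4022 / 261⌋ = 15.
Risers = treads + 1 = 16.
Maximum height = 16 × 172 = 2752 mm.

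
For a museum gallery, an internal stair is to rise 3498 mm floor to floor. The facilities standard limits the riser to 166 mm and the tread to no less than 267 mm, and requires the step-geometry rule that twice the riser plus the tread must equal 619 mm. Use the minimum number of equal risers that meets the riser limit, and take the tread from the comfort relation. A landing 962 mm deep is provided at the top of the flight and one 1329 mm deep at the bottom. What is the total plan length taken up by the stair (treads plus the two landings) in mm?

8612 mm

⌈3498/166⌉ = 22 risers.
Riser R = 3498 / 22 = 159 mm, within the 166 mm limit.
Tread T = 619 − 2 × 159 = 301 mm (≥ 267 mm).
Going = (22 − 1) × 301 = 6321 mm.
Add landings: 6321 + 962 + 1329 = 8612 mm.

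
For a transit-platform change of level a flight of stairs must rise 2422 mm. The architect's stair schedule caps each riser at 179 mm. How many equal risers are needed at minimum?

2422 / 179 = 13.53, so 14 risers are needed.

14 risers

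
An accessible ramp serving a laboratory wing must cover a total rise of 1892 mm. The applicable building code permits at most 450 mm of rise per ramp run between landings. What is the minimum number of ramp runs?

5 runs

1892 / 450 = 4.204 → round up to 5 ramp runs.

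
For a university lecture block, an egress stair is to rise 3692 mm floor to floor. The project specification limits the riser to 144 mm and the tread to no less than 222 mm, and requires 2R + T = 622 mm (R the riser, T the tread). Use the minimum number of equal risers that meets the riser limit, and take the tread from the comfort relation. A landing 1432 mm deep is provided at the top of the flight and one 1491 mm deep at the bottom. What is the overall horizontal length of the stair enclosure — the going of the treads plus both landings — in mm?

⌈3692/144⌉ = 26 risers.
Riser R = 3692 / 26 = 142 mm, within the 144 mm limit.
Tread T = 622 − 2 × 142 = 338 mm (≥ 222 mm).
26 risers give 25 treads; going = 25 × 338 = 8450 mm.
Enclosure = 8450 + 1432 + 1491 = 11373 mm.

11373 mm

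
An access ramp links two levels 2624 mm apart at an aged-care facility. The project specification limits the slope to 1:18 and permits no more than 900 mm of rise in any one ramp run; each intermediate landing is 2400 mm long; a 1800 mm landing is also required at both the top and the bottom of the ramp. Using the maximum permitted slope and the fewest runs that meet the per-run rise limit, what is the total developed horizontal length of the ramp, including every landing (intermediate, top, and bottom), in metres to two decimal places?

At most 900 each: 2624/900 = 2.92, giving 3 ramp runs. That means 2 intermediate landings.
Ramp run (horizontal) at 1:18: 2624 × 18 = 47232 mm.
Intermediate landings: 2 × 2400 = 4800 mm.
Top and bottom landings: 2 × 1800 = 3600 mm.
Total = 47232 + 4800 + 3600 = 55632 mm.
= 55.63 m.

55.63 m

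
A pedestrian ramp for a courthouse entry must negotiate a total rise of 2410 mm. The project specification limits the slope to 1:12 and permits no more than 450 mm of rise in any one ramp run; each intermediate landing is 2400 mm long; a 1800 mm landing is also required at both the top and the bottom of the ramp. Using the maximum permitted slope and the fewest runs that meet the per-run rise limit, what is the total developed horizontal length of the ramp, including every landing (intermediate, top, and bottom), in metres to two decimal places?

44.52 m

At most 450 each: 2410/450 = 5.36, giving 6 ramp runs. That means 5 intermediate landings.
Horizontal run for 2410 mm of rise at 1:12 is 2410 × 12 = 28920 mm.
5 intermediate landings contribute 5 × 2400 = 12000 mm.
Top and bottom landings: 2 × 1800 = 3600 mm.
Total = 28920 + 12000 + 3600 = 44520 mm.
= 44.52 m.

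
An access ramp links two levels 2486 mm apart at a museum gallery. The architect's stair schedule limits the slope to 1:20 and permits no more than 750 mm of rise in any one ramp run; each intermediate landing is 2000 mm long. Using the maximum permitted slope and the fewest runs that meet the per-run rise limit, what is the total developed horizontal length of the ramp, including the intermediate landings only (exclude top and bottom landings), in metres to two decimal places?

55.72 m

At most 750 each: 2486/750 = 3.31, giving 4 ramp runs. That means 3 intermediate landings.
Ramp run (horizontal) at 1:20: 2486 × 20 = 49720 mm.
3 intermediate landings contribute 3 × 2000 = 6000 mm.
Total developed length = 49720 + 6000 = 55720 mm.
= 55.72 m.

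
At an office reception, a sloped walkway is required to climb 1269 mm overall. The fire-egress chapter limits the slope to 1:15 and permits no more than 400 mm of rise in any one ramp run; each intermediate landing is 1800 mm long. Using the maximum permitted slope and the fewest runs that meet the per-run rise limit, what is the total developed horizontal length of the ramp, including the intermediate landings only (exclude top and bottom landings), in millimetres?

1269 / 400 = 3.172 → round up to 4 ramp runs. That means 3 intermediate landings.
Horizontal run for 1269 mm of rise at 1:15 is 1269 × 15 = 19035 mm.
Intermediate landings: 3 × 1800 = 5400 mm.
Total developed length = 19035 + 5400 = 24435 mm.

24435 mm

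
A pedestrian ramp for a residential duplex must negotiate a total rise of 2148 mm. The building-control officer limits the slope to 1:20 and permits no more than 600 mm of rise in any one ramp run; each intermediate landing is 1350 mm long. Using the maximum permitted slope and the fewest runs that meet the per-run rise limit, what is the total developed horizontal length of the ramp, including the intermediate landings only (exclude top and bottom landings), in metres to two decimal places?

2148 / 600 = 3.58, so 4 ramp runs are needed. That means 3 intermediate landings.
Horizontal run for 2148 mm of rise at 1:20 is 2148 × 20 = 42960 mm.
Intermediate landings: 3 × 1350 = 4050 mm.
Total developed length = 42960 + 4050 = 47010 mm.
= 47.01 m.

47.01 m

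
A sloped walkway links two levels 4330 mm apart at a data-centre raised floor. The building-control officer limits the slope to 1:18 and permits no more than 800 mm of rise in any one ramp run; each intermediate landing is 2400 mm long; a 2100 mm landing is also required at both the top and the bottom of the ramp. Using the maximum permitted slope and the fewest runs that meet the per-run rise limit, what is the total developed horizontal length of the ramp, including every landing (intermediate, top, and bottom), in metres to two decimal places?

4330 / 800 = 5.41, so 6 ramp runs are needed. That means 5 intermediate landings.
Horizontal run for 4330 mm of rise at 1:18 is 4330 × 18 = 77940 mm.
Intermediate landings: 5 × 2400 = 12000 mm.
Top and bottom landings: 2 × 2100 = 4200 mm.
Total = 77940 + 12000 + 4200 = 94140 mm.
= 94.14 m.

94.14 m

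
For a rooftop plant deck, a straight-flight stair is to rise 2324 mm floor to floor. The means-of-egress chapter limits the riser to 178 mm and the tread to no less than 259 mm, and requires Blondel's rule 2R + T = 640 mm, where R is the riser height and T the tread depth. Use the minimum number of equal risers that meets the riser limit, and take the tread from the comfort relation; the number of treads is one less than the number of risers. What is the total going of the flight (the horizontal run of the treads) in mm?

⌈2324/178⌉ = 14 risers.
Each riser is 2324/14 = 166 mm (≤ 178 mm).
T = 640 − 2·166 = 308 mm, which satisfies the 259 mm minimum.
14 risers give 13 treads; going = 13 × 308 = 4004 mm.

4004 mm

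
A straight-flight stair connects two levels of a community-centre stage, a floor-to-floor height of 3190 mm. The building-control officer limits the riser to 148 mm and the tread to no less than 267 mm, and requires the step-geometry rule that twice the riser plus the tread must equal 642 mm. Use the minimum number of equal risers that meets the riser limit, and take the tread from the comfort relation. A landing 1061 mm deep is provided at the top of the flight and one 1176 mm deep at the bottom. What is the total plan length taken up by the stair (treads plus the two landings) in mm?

9629 mm

⌈3190/148⌉ = 22 risers.
Riser R = 3190 / 22 = 145 mm, within the 148 mm limit.
From 2R + T = 642: T = 642 − 290 = 352 mm.
Going = (22 − 1) × 352 = 7392 mm.
Enclosure = 7392 + 1061 + 1176 = 9629 mm.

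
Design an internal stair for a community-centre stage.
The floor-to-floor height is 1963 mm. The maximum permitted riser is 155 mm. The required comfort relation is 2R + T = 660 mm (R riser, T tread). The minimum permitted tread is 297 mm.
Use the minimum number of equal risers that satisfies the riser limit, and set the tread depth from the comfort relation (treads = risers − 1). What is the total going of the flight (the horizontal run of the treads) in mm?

4296 mm

⌈1963/155⌉ = 13 risers.
R = 1963 ÷ 13 = 151 mm.
From 2R + T = 660: T = 660 − 302 = 358 mm.
Going = (13 − 1) × 358 = 4296 mm.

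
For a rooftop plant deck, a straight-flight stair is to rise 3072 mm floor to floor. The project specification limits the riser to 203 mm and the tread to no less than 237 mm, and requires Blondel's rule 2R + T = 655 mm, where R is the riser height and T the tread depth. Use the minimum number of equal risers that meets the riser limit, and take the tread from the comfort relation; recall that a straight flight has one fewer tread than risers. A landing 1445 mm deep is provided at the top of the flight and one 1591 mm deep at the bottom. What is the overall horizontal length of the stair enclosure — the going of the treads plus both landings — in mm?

7101 mm

⌈3072/203⌉ = 16 risers.
Each riser is 3072/16 = 192 mm (≤ 203 mm).
T = 655 − 2·192 = 271 mm, which satisfies the 237 mm minimum.
Going = (16 − 1) × 271 = 4065 mm.
Enclosure = 4065 + 1445 + 1591 = 7101 mm.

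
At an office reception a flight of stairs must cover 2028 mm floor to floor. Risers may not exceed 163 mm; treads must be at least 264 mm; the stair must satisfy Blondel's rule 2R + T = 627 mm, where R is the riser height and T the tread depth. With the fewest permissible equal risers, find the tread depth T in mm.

315 mm

At most 163 each: 2028/163 = 12.44, giving 13 risers.
Each riser is 2028/13 = 156 mm (≤ 163 mm).
Tread T = 627 − 2 × 156 = 315 mm (≥ 264 mm).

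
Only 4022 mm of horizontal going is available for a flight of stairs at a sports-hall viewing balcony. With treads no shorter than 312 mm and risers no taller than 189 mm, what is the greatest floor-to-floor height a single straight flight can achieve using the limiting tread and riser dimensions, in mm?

4022 / 312 = 12.89, so 12 treads fit.
Risers = treads + 1 = 13.
Maximum height = 13 × 189 = 2457 mm.

2457 mm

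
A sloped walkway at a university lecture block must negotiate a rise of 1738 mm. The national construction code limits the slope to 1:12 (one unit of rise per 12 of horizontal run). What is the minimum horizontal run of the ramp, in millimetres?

20856 mm

At 1:12 the run is 12 × 1738 = 20856 mm.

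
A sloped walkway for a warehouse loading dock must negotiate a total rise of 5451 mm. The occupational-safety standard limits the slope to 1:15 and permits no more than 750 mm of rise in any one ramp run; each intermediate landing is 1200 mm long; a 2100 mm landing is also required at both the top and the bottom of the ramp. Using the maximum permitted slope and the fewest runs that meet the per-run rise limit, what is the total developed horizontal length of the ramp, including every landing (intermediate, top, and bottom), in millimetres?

94365 mm

⌈5451/750⌉ = 8 ramp runs. That means 7 intermediate landings.
Ramp run (horizontal) at 1:15: 5451 × 15 = 81765 mm.
7 intermediate landings contribute 7 × 1200 = 8400 mm.
Top and bottom landings: 2 × 2100 = 4200 mm.
Total = 81765 + 8400 + 4200 = 94365 mm.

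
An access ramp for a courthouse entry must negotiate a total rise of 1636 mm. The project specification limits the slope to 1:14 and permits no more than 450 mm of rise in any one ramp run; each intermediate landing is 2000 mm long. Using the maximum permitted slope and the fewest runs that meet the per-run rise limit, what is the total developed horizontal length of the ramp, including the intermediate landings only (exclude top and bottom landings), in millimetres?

28904 mm

1636 / 450 = 3.636 → round up to 4 ramp runs. That means 3 intermediate landings.
Horizontal run for 1636 mm of rise at 1:14 is 1636 × 14 = 22904 mm.
3 intermediate landings contribute 3 × 2000 = 6000 mm.
Total developed length = 22904 + 6000 = 28904 mm.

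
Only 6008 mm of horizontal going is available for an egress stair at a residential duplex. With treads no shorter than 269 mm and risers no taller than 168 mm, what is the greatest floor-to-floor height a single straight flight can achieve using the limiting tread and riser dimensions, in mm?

6008 / 269 = 22.33, so 22 treads fit.
Risers = treads + 1 = 23.
Maximum height = 23 × 168 = 3864 mm.

3864 mm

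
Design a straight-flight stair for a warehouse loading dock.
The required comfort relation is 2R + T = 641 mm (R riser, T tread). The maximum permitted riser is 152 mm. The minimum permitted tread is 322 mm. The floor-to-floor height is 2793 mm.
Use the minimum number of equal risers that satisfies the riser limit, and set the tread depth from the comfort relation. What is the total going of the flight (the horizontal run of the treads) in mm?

6246 mm

At most 152 each: 2793/152 = 18.38, giving 19 risers.
Each riser is 2793/19 = 147 mm (≤ 152 mm).
From 2R + T = 641: T = 641 − 294 = 347 mm.
Treads = 19 − 1 = 18; going = 18 × 347 = 6246 mm.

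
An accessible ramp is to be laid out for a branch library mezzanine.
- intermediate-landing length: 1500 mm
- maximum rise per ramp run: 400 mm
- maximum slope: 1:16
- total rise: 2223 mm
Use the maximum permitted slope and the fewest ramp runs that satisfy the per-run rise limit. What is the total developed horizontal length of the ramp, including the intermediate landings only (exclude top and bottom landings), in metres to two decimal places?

At most 400 each: 2223/400 = 5.56, giving 6 ramp runs. That means 5 intermediate landings.
Horizontal run for 2223 mm of rise at 1:16 is 2223 × 16 = 35568 mm.
Intermediate landings: 5 × 1500 = 7500 mm.
Developed length = 35568 + 7500 = 43068 mm.
= 43.07 m.

43.07 m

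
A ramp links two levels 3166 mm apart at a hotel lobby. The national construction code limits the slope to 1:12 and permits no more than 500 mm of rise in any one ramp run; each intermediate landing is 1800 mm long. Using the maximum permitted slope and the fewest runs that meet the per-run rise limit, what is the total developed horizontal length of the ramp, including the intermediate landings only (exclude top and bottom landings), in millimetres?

3166 / 500 = 6.332 → round up to 7 ramp runs. That means 6 intermediate landings.
Horizontal run for 3166 mm of rise at 1:12 is 3166 × 12 = 37992 mm.
Intermediate landings: 6 × 1800 = 10800 mm.
Developed length = 37992 + 10800 = 48792 mm.

48792 mm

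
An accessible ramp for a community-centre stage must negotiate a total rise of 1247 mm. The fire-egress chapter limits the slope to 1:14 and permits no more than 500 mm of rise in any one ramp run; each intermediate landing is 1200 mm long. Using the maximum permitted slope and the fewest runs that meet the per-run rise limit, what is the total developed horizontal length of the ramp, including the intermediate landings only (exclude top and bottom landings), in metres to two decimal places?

19.86 m

1247 / 500 = 2.494 → round up to 3 ramp runs. That means 2 intermediate landings.
Horizontal run for 1247 mm of rise at 1:14 is 1247 × 14 = 17458 mm.
2 intermediate landings contribute 2 × 1200 = 2400 mm.
Developed length = 17458 + 2400 = 19858 mm.
= 19.86 m.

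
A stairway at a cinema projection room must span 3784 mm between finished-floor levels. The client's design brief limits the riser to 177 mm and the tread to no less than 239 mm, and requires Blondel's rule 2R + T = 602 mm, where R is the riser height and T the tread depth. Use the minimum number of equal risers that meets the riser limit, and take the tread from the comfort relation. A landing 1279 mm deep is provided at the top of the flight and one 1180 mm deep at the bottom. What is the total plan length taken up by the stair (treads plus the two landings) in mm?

7877 mm

3784 / 177 = 21.379 → round up to 22 risers.
Riser R = 3784 / 22 = 172 mm, within the 177 mm limit.
T = 602 − 2·172 = 258 mm, which satisfies the 239 mm minimum.
Treads = 22 − 1 = 21; going = 21 × 258 = 5418 mm.
Enclosure = 5418 + 1279 + 1180 = 7877 mm.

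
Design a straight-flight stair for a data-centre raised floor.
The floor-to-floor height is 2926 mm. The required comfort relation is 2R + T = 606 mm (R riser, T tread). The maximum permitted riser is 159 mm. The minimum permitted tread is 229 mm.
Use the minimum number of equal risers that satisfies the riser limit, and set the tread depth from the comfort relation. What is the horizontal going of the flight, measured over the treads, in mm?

2926 / 159 = 18.403 → round up to 19 risers.
Each riser is 2926/19 = 154 mm (≤ 159 mm).
T = 606 − 2·154 = 298 mm, which satisfies the 229 mm minimum.
Going = (19 − 1) × 298 = 5364 mm.

5364 mm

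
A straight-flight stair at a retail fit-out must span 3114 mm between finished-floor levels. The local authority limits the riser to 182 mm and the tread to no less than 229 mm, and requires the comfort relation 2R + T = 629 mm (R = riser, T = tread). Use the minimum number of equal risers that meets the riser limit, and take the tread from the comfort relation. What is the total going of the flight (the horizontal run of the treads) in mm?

4811 mm

3114 / 182 = 17.110 → round up to 18 risers.
Riser R = 3114 / 18 = 173 mm, within the 182 mm limit.
Tread T = 629 − 2 × 173 = 283 mm (≥ 229 mm).
Treads = 18 − 1 = 17; going = 17 × 283 = 4811 mm.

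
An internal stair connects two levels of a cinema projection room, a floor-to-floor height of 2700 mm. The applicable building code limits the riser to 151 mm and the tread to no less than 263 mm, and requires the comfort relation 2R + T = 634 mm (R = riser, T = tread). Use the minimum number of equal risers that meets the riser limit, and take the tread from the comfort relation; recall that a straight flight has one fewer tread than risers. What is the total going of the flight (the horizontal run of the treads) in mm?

5678 mm

2700 / 151 = 17.88, so 18 risers are needed.
Riser R = 2700 / 18 = 150 mm, within the 151 mm limit.
Tread T = 634 − 2 × 150 = 334 mm (≥ 263 mm).
Going = (18 − 1) × 334 = 5678 mm.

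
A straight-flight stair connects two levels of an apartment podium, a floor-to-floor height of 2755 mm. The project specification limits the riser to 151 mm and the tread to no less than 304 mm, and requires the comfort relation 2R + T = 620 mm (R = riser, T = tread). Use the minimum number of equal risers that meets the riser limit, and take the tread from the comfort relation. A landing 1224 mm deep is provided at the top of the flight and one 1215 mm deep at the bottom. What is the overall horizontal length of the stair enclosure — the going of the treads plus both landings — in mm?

2755 / 151 = 18.25, so 19 risers are needed.
R = 2755 ÷ 19 = 145 mm.
T = 620 − 2·145 = 330 mm, which satisfies the 304 mm minimum.
Treads = 19 − 1 = 18; going = 18 × 330 = 5940 mm.
Enclosure = 5940 + 1224 + 1215 = 8379 mm.

8379 mm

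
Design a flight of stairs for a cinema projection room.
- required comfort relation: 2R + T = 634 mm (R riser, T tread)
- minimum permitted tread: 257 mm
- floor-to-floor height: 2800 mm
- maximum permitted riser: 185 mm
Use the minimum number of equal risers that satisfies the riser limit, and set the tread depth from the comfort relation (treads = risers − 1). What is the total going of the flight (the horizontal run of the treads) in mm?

2800 / 185 = 15.135 → round up to 16 risers.
R = 2800 ÷ 16 = 175 mm.
T = 634 − 2·175 = 284 mm, which satisfies the 257 mm minimum.
Treads = 16 − 1 = 15; going = 15 × 284 = 4260 mm.

4260 mm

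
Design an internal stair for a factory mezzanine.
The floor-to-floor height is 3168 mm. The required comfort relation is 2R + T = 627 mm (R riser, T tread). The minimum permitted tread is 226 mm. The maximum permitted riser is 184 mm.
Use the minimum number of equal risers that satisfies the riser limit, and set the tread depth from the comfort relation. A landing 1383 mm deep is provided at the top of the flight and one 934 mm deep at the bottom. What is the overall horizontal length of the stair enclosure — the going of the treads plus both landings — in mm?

3168 / 184 = 17.22, so 18 risers are needed.
Each riser is 3168/18 = 176 mm (≤ 184 mm).
T = 627 − 2·176 = 275 mm, which satisfies the 226 mm minimum.
18 risers give 17 treads; going = 17 × 275 = 4675 mm.
Enclosure = 4675 + 1383 + 934 = 6992 mm.

6992 mm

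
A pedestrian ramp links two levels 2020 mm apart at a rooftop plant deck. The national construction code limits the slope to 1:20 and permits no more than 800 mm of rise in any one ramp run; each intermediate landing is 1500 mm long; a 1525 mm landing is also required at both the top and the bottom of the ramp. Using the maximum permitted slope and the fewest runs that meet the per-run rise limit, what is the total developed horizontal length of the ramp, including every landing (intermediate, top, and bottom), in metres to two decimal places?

2020 / 800 = 2.525 → round up to 3 ramp runs. That means 2 intermediate landings.
Ramp run (horizontal) at 1:20: 2020 × 20 = 40400 mm.
Intermediate landings: 2 × 1500 = 3000 mm.
Top and bottom landings: 2 × 1525 = 3050 mm.
Total = 40400 + 3000 + 3050 = 46450 mm.
= 46.45 m.

46.45 m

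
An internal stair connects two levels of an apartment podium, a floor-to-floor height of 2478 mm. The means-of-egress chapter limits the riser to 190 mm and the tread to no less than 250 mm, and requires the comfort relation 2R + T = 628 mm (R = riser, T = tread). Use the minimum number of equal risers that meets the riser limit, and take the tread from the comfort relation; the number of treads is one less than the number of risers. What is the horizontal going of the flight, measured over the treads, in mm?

3562 mm

At most 190 each: 2478/190 = 13.04, giving 14 risers.
Riser R = 2478 / 14 = 177 mm, within the 190 mm limit.
T = 628 − 2·177 = 274 mm, which satisfies the 250 mm minimum.
Treads = 14 − 1 = 13; going = 13 × 274 = 3562 mm.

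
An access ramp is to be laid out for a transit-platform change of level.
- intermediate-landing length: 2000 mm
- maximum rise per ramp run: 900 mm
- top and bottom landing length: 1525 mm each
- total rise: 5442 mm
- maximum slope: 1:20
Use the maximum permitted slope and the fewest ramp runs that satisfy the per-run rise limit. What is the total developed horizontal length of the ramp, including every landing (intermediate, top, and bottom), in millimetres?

123890 mm

5442 / 900 = 6.05, so 7 ramp runs are needed. That means 6 intermediate landings.
Ramp run (horizontal) at 1:20: 5442 × 20 = 108840 mm.
Intermediate landings: 6 × 2000 = 12000 mm.
Top and bottom landings: 2 × 1525 = 3050 mm.
Total = 108840 + 12000 + 3050 = 123890 mm.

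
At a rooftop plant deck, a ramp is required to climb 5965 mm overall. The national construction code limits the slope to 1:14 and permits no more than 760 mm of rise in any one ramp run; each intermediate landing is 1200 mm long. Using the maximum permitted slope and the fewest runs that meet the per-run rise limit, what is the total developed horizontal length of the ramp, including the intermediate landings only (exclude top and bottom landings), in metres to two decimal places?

91.91 m

⌈5965/760⌉ = 8 ramp runs. That means 7 intermediate landings.
Horizontal run for 5965 mm of rise at 1:14 is 5965 × 14 = 83510 mm.
7 intermediate landings contribute 7 × 1200 = 8400 mm.
Total developed length = 83510 + 8400 = 91910 mm.
= 91.91 m.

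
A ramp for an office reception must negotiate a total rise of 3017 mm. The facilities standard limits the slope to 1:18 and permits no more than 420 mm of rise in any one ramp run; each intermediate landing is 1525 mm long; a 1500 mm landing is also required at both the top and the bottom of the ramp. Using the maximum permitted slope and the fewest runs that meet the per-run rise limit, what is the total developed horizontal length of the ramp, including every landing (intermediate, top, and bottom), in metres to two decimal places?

67.98 m

⌈3017/420⌉ = 8 ramp runs. That means 7 intermediate landings.
Ramp run (horizontal) at 1:18: 3017 × 18 = 54306 mm.
7 intermediate landings contribute 7 × 1525 = 10675 mm.
Top and bottom landings: 2 × 1500 = 3000 mm.
Total = 54306 + 10675 + 3000 = 67981 mm.
= 67.98 m.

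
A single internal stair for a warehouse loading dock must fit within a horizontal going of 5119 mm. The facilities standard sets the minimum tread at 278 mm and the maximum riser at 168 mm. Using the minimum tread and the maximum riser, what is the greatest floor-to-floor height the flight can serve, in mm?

3192 mm

5119 / 278 = 18.41, so 18 treads fit.
Risers = treads + 1 = 19.
Maximum height = 19 × 168 = 3192 mm.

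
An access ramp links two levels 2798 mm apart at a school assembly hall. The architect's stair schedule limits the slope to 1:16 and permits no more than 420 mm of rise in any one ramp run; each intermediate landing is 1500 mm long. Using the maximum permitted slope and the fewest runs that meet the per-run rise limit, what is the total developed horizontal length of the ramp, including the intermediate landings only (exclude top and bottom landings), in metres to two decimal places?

53.77 m

At most 420 each: 2798/420 = 6.66, giving 7 ramp runs. That means 6 intermediate landings.
Ramp run (horizontal) at 1:16: 2798 × 16 = 44768 mm.
6 intermediate landings contribute 6 × 1500 = 9000 mm.
Total developed length = 44768 + 9000 = 53768 mm.
= 53.77 m.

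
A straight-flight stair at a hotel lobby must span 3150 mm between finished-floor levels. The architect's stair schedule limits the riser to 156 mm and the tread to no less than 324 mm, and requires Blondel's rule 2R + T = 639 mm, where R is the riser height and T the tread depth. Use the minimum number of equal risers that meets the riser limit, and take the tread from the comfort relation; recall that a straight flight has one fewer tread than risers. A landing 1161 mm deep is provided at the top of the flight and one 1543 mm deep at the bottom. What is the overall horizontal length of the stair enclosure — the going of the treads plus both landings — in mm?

At most 156 each: 3150/156 = 20.19, giving 21 risers.
Riser R = 3150 / 21 = 150 mm, within the 156 mm limit.
Tread T = 639 − 2 × 150 = 339 mm (≥ 324 mm).
Going = (21 − 1) × 339 = 6780 mm.
Enclosure = 6780 + 1161 + 1543 = 9484 mm.

9484 mm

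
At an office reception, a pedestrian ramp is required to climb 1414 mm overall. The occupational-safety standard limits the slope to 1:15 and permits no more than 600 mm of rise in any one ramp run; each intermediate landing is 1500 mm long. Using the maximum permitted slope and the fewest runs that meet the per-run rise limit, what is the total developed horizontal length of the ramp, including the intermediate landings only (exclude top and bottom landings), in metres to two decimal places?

At most 600 each: 1414/600 = 2.36, giving 3 ramp runs. That means 2 intermediate landings.
Ramp run (horizontal) at 1:15: 1414 × 15 = 21210 mm.
Intermediate landings: 2 × 1500 = 3000 mm.
Developed length = 21210 + 3000 = 24210 mm.
= 24.21 m.

24.21 m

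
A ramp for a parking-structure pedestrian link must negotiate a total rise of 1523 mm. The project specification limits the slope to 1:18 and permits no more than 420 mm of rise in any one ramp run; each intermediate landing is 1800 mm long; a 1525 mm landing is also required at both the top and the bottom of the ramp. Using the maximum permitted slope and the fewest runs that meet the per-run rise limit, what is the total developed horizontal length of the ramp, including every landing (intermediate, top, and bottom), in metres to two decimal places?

1523 / 420 = 3.626 → round up to 4 ramp runs. That means 3 intermediate landings.
Ramp run (horizontal) at 1:18: 1523 × 18 = 27414 mm.
Intermediate landings: 3 × 1800 = 5400 mm.
Top and bottom landings: 2 × 1525 = 3050 mm.
Total = 27414 + 5400 + 3050 = 35864 mm.
= 35.86 m.

35.86 m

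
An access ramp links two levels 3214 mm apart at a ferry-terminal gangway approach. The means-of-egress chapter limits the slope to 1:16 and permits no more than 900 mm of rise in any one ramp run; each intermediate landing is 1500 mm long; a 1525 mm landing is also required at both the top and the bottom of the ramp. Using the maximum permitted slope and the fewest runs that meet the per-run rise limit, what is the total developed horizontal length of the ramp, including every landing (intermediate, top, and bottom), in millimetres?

58974 mm

3214 / 900 = 3.57, so 4 ramp runs are needed. That means 3 intermediate landings.
Horizontal run for 3214 mm of rise at 1:16 is 3214 × 16 = 51424 mm.
Intermediate landings: 3 × 1500 = 4500 mm.
Top and bottom landings: 2 × 1525 = 3050 mm.
Total = 51424 + 4500 + 3050 = 58974 mm.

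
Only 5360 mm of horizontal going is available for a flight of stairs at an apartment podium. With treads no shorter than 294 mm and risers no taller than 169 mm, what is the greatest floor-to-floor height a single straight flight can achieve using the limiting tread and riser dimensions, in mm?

3211 mm

5360 / 294 = 18.23, so 18 treads fit.
Risers = treads + 1 = 19.
Maximum height = 19 × 169 = 3211 mm.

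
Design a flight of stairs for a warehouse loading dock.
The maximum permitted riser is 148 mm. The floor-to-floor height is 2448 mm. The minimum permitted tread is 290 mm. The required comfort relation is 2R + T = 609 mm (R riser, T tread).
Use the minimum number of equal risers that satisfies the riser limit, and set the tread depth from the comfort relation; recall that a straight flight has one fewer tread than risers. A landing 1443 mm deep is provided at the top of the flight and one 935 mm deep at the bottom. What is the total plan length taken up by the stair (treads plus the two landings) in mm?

2448 / 148 = 16.54, so 17 risers are needed.
Each riser is 2448/17 = 144 mm (≤ 148 mm).
From 2R + T = 609: T = 609 − 288 = 321 mm.
Treads = 17 − 1 = 16; going = 16 × 321 = 5136 mm.
Enclosure = 5136 + 1443 + 935 = 7514 mm.

7514 mm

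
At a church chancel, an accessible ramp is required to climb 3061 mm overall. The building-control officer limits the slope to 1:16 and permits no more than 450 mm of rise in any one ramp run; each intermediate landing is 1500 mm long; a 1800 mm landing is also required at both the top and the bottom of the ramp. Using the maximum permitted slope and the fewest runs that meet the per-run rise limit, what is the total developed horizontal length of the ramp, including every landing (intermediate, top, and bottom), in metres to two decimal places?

61.58 m

3061 / 450 = 6.80, so 7 ramp runs are needed. That means 6 intermediate landings.
Horizontal run for 3061 mm of rise at 1:16 is 3061 × 16 = 48976 mm.
Intermediate landings: 6 × 1500 = 9000 mm.
Top and bottom landings: 2 × 1800 = 3600 mm.
Total = 48976 + 9000 + 3600 = 61576 mm.
= 61.58 m.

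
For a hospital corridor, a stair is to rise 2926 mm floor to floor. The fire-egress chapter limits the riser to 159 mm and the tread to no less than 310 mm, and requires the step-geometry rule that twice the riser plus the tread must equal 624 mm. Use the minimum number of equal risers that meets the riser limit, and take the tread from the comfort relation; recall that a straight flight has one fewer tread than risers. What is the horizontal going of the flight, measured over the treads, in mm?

5688 mm

At most 159 each: 2926/159 = 18.40, giving 19 risers.
Riser R = 2926 / 19 = 154 mm, within the 159 mm limit.
From 2R + T = 624: T = 624 − 308 = 316 mm.
19 risers give 18 treads; going = 18 × 316 = 5688 mm.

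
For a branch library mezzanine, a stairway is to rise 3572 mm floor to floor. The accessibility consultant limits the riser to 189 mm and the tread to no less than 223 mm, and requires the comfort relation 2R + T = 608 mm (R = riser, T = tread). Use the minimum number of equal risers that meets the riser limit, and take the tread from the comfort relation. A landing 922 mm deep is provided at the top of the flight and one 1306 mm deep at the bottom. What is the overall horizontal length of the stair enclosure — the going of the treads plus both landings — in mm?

6404 mm

⌈3572/189⌉ = 19 risers.
R = 3572 ÷ 19 = 188 mm.
From 2R + T = 608: T = 608 − 376 = 232 mm.
Treads = 19 − 1 = 18; going = 18 × 232 = 4176 mm.
Add landings: 4176 + 922 + 1306 = 6404 mm.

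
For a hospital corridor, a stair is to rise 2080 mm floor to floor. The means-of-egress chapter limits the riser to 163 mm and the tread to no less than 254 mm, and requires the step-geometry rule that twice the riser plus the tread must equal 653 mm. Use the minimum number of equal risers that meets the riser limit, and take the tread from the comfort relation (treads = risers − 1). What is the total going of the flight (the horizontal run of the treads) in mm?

2080 / 163 = 12.761 → round up to 13 risers.
Each riser is 2080/13 = 160 mm (≤ 163 mm).
From 2R + T = 653: T = 653 − 320 = 333 mm.
Going = (13 − 1) × 333 = 3996 mm.

3996 mm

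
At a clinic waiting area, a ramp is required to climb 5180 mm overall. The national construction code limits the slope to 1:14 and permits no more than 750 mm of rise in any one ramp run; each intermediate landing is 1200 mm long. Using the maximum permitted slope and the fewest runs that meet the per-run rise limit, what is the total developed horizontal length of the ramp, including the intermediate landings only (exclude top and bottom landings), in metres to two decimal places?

At most 750 each: 5180/750 = 6.91, giving 7 ramp runs. That means 6 intermediate landings.
Horizontal run for 5180 mm of rise at 1:14 is 5180 × 14 = 72520 mm.
Intermediate landings: 6 × 1200 = 7200 mm.
Developed length = 72520 + 7200 = 79720 mm.
= 79.72 m.

79.72 m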